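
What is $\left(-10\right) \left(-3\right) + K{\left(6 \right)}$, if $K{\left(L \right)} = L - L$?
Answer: $30$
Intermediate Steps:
$K{\left(L \right)} = 0$
$\left(-10\right) \left(-3\right) + K{\left(6 \right)} = \left(-10\right) \left(-3\right) + 0 = 30 + 0 = 30$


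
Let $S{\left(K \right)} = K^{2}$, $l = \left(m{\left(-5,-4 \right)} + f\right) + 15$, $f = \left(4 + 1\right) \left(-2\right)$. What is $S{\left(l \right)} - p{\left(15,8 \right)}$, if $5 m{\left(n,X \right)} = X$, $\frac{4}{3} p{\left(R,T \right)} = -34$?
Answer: $\frac{2157}{50} \approx 43.14$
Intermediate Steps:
$p{\left(R,T \right)} = - \frac{51}{2}$ ($p{\left(R,T \right)} = \frac{3}{4} \left(-34\right) = - \frac{51}{2}$)
$m{\left(n,X \right)} = \frac{X}{5}$
$f = -10$ ($f = 5 \left(-2\right) = -10$)
$l = \frac{21}{5}$ ($l = \left(\frac{1}{5} \left(-4\right) - 10\right) + 15 = \left(- \frac{4}{5} - 10\right) + 15 = - \frac{54}{5} + 15 = \frac{21}{5} \approx 4.2$)
$S{\left(l \right)} - p{\left(15,8 \right)} = \left(\frac{21}{5}\right)^{2} - - \frac{51}{2} = \frac{441}{25} + \frac{51}{2} = \frac{2157}{50}$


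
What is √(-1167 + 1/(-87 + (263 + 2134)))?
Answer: I*√6227226390/2310 ≈ 34.161*I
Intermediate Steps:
√(-1167 + 1/(-87 + (263 + 2134))) = √(-1167 + 1/(-87 + 2397)) = √(-1167 + 1/2310) = √(-2695769/2310) = I*√6227226390/2310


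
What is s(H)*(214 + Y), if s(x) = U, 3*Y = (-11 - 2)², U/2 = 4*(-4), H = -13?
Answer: -25952/3 ≈ -8650.7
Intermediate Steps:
U = -32 (U = 2*(4*(-4)) = 2*(-16) = -32)
Y = 169/3 (Y = (-11 - 2)²/3 = (⅓)*(-13)² = (⅓)*169 = 169/3 ≈ 56.333)
s(x) = -32
s(H)*(214 + Y) = -32*(214 + 169/3) = -32*811/3 = -25952/3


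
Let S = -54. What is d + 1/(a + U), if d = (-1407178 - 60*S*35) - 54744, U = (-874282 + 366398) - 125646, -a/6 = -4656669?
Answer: -36823394416647/27306484 ≈ -1.3485e+6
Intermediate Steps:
a = 27940014 (a = -6*(-4656669) = 27940014)
U = -633530 (U = -507884 - 125646 = -633530)
d = -1348522 (d = (-1407178 - 60*(-54)*35) - 54744 = (-1407178 + 3240*35) - 54744 = (-1407178 + 113400) - 54744 = -1293778 - 54744 = -1348522)
d + 1/(a + U) = -1348522 + 1/(27940014 - 633530) = -1348522 + 1/27306484 = -36823394416647/27306484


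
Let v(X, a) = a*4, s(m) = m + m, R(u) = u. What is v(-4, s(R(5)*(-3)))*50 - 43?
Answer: -6043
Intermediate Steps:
s(m) = 2*m
v(X, a) = 4*a
v(-4, s(R(5)*(-3)))*50 - 43 = (4*(2*(5*(-3))))*50 - 43 = (4*(2*(-15)))*50 - 43 = (4*(-30))*50 - 43 = -120*50 - 43 = -6000 - 43 = -6043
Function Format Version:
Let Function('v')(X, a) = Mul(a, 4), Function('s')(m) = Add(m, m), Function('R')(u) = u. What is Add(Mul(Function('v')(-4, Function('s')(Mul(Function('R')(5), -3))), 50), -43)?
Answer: -6043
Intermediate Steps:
Function('s')(m) = Mul(2, m)
Function('v')(X, a) = Mul(4, a)
Add(Mul(Function('v')(-4, Function('s')(Mul(Function('R')(5), -3))), 50), -43) = Add(Mul(Mul(4, Mul(2, Mul(5, -3))), 50), -43) = Add(Mul(Mul(4, Mul(2, -15)), 50), -43) = Add(Mul(Mul(4, -30), 50), -43) = Add(Mul(-120, 50), -43) = Add(-6000, -43) = -6043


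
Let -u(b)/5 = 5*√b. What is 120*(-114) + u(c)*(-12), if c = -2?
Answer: -13680 + 300*I*√2 ≈ -13680.0 + 424.26*I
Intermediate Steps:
u(b) = -25*√b
120*(-114) + u(c)*(-12) = 120*(-114) - 25*I*√2*(-12) = -13680 - 25*I*√2*(-12) = -13680 + 300*I*√2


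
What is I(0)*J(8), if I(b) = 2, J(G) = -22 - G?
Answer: -60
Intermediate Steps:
I(0)*J(8) = 2*(-22 - 1*8) = 2*(-22 - 8) = 2*(-30) = -60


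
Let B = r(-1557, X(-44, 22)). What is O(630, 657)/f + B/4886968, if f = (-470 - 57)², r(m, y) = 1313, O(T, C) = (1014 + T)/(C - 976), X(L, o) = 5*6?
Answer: 108291783071/432963622679368 ≈ 0.00025012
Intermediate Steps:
X(L, o) = 30
O(T, C) = (1014 + T)/(-976 + C)
B = 1313
f = 277729 (f = (-527)² = 277729)
O(630, 657)/f + B/4886968 = ((1014 + 630)/(-976 + 657))/277729 + 1313/4886968 = (1644/(-319))*(1/277729) + 1313*(1/4886968) = -1/319*1644*(1/277729) + 1313/4886968 = -1644/319*1/277729 + 1313/4886968 = -1644/88595551 + 1313/4886968 = 108291783071/432963622679368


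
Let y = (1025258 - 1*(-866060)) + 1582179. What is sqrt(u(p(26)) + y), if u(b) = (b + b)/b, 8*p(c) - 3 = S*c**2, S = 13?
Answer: sqrt(3473499) ≈ 1863.7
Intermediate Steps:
p(c) = 3/8 + 13*c**2/8 (p(c) = 3/8 + (13*c**2)/8 = 3/8 + 13*c**2/8)
y = 3473497 (y = (1025258 + 866060) + 1582179 = 1891318 + 1582179 = 3473497)
u(b) = 2 (u(b) = (2*b)/b = 2)
sqrt(u(p(26)) + y) = sqrt(2 + 3473497) = sqrt(3473499)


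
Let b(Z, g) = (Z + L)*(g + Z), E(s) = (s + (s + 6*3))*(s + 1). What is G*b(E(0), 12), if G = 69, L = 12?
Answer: 62100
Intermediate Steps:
E(s) = (1 + s)*(18 + 2*s) (E(s) = (s + (s + 18))*(1 + s) = (s + (18 + s))*(1 + s) = (18 + 2*s)*(1 + s) = (1 + s)*(18 + 2*s))
b(Z, g) = (12 + Z)*(Z + g) (b(Z, g) = (Z + 12)*(g + Z) = (12 + Z)*(Z + g))
G*b(E(0), 12) = 69*((18 + 2*0² + 20*0)² + 12*(18 + 2*0² + 20*0) + 12*12 + (18 + 2*0² + 20*0)*12) = 69*((18 + 2*0 + 0)² + 12*(18 + 2*0 + 0) + 144 + (18 + 2*0 + 0)*12) = 69*((18 + 0 + 0)² + 12*(18 + 0 + 0) + 144 + (18 + 0 + 0)*12) = 69*(18² + 12*18 + 144 + 18*12) = 69*(324 + 216 + 144 + 216) = 69*900 = 62100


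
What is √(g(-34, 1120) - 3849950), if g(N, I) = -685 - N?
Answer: I*√3850601 ≈ 1962.3*I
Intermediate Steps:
√(g(-34, 1120) - 3849950) = √((-685 - 1*(-34)) - 3849950) = √((-685 + 34) - 3849950) = √(-651 - 3849950) = √(-3850601) = I*√3850601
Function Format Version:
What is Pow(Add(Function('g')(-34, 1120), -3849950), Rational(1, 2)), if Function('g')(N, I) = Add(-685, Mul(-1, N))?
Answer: Mul(I, Pow(3850601, Rational(1, 2))) ≈ Mul(1962.3, I)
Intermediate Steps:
Pow(Add(Function('g')(-34, 1120), -3849950), Rational(1, 2)) = Pow(Add(Add(-685, Mul(-1, -34)), -3849950), Rational(1, 2)) = Pow(Add(Add(-685, 34), -3849950), Rational(1, 2)) = Pow(Add(-651, -3849950), Rational(1, 2)) = Pow(-3850601, Rational(1, 2)) = Mul(I, Pow(3850601, Rational(1, 2)))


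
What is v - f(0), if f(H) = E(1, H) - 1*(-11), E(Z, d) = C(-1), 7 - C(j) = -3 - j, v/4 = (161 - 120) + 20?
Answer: 224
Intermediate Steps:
v = 244 (v = 4*((161 - 120) + 20) = 4*(41 + 20) = 4*61 = 244)
C(j) = 10 + j (C(j) = 7 - (-3 - j) = 7 + (3 + j) = 10 + j)
E(Z, d) = 9 (E(Z, d) = 10 - 1 = 9)
f(H) = 20 (f(H) = 9 - 1*(-11) = 9 + 11 = 20)
v - f(0) = 244 - 1*20 = 244 - 20 = 224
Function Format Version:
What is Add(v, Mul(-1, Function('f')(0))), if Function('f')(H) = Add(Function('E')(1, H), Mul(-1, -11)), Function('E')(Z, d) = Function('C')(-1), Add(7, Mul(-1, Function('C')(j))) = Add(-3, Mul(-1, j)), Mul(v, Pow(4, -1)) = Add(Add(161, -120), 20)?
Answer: 224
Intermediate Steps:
v = 244 (v = Mul(4, Add(Add(161, -120), 20)) = Mul(4, Add(41, 20)) = Mul(4, 61) = 244)
Function('C')(j) = Add(10, j) (Function('C')(j) = Add(7, Mul(-1, Add(-3, Mul(-1, j)))) = Add(7, Add(3, j)) = Add(10, j))
Function('E')(Z, d) = 9 (Function('E')(Z, d) = Add(10, -1) = 9)
Function('f')(H) = 20 (Function('f')(H) = Add(9, Mul(-1, -11)) = Add(9, 11) = 20)
Add(v, Mul(-1, Function('f')(0))) = Add(244, Mul(-1, 20)) = Add(244, -20) = 224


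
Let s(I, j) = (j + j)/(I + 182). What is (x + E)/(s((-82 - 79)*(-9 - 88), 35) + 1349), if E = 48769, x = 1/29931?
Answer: 3294554049580/91131005493 ≈ 36.152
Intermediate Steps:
x = 1/29931 ≈ 3.3410e-5
s(I, j) = 2*j/(182 + I) (s(I, j) = (2*j)/(182 + I) = 2*j/(182 + I))
(x + E)/(s((-82 - 79)*(-9 - 88), 35) + 1349) = (1/29931 + 48769)/(2*35/(182 + (-82 - 79)*(-9 - 88)) + 1349) = 1459704940/(29931*(2*35/(182 - 161*(-97)) + 1349)) = 1459704940/(29931*(2*35/(182 + 15617) + 1349)) = 1459704940/(29931*(2*35/15799 + 1349)) = 1459704940/(29931*(2*35*(1/15799) + 1349)) = 1459704940/(29931*(10/2257 + 1349)) = 1459704940/(29931*(3044703/2257)) = (1459704940/29931)*(2257/3044703) = 3294554049580/91131005493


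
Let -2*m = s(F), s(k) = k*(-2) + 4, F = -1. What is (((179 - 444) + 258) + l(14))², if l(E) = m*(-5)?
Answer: 64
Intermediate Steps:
s(k) = 4 - 2*k (s(k) = -2*k + 4 = 4 - 2*k)
m = -3 (m = -(4 - 2*(-1))/2 = -(4 + 2)/2 = -½*6 = -3)
l(E) = 15 (l(E) = -3*(-5) = 15)
(((179 - 444) + 258) + l(14))² = (((179 - 444) + 258) + 15)² = ((-265 + 258) + 15)² = (-7 + 15)² = 8² = 64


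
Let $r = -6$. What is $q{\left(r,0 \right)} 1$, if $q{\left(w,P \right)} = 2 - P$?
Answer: $2$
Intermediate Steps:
$q{\left(r,0 \right)} 1 = \left(2 - 0\right) 1 = \left(2 + 0\right) 1 = 2 \cdot 1 = 2$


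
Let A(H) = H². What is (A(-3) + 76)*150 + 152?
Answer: 12902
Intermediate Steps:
(A(-3) + 76)*150 + 152 = ((-3)² + 76)*150 + 152 = (9 + 76)*150 + 152 = 85*150 + 152 = 12750 + 152 = 12902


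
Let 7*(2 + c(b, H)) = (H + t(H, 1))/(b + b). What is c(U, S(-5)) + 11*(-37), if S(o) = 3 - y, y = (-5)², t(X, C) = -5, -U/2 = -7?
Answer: -80191/196 ≈ -409.14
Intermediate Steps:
U = 14 (U = -2*(-7) = 14)
y = 25
S(o) = -22 (S(o) = 3 - 1*25 = 3 - 25 = -22)
c(b, H) = -2 + (-5 + H)/(14*b) (c(b, H) = -2 + ((H - 5)/(b + b))/7 = -2 + ((-5 + H)/((2*b)))/7 = -2 + ((-5 + H)*(1/(2*b)))/7 = -2 + ((-5 + H)/(2*b))/7 = -2 + (-5 + H)/(14*b))
c(U, S(-5)) + 11*(-37) = (1/14)*(-5 - 22 - 28*14)/14 + 11*(-37) = (1/14)*(1/14)*(-5 - 22 - 392) - 407 = (1/14)*(1/14)*(-419) - 407 = -419/196 - 407 = -80191/196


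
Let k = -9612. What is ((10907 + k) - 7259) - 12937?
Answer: -18901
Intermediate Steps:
((10907 + k) - 7259) - 12937 = ((10907 - 9612) - 7259) - 12937 = (1295 - 7259) - 12937 = -5964 - 12937 = -18901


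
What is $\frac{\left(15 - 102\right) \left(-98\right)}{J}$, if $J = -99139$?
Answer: $- \frac{8526}{99139} \approx -0.086$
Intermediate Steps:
$\frac{\left(15 - 102\right) \left(-98\right)}{J} = \frac{\left(15 - 102\right) \left(-98\right)}{-99139} = \left(-87\right) \left(-98\right) \left(- \frac{1}{99139}\right) = 8526 \left(- \frac{1}{99139}\right) = - \frac{8526}{99139}$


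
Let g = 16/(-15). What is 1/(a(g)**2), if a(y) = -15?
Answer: 1/225 ≈ 0.0044444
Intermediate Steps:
g = -16/15 (g = 16*(-1/15) = -16/15 ≈ -1.0667)
1/(a(g)**2) = 1/((-15)**2) = 1/225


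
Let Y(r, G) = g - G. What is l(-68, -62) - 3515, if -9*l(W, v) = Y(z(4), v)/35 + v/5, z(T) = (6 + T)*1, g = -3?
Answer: -73790/21 ≈ -3513.8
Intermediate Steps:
z(T) = 6 + T
Y(r, G) = -3 - G
l(W, v) = 1/105 - 2*v/105 (l(W, v) = -((-3 - v)/35 + v/5)/9 = -((-3 - v)*(1/35) + v*(⅕))/9 = -((-3/35 - v/35) + v/5)/9 = -(-3/35 + 6*v/35)/9 = 1/105 - 2*v/105)
l(-68, -62) - 3515 = (1/105 - 2/105*(-62)) - 3515 = (1/105 + 124/105) - 3515 = 25/21 - 3515 = -73790/21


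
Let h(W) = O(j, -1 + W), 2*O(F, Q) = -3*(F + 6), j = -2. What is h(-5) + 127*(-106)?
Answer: -13468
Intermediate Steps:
O(F, Q) = -9 - 3*F/2 (O(F, Q) = (-3*(F + 6))/2 = (-3*(6 + F))/2 = (-18 - 3*F)/2 = -9 - 3*F/2)
h(W) = -6 (h(W) = -9 - 3/2*(-2) = -9 + 3 = -6)
h(-5) + 127*(-106) = -6 + 127*(-106) = -6 - 13462 = -13468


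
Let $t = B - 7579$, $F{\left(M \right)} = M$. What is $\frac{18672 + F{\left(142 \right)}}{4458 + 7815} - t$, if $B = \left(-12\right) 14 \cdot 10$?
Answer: $\frac{113654521}{12273} \approx 9260.5$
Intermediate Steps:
$B = -1680$ ($B = \left(-168\right) 10 = -1680$)
$t = -9259$ ($t = -1680 - 7579 = -9259$)
$\frac{18672 + F{\left(142 \right)}}{4458 + 7815} - t = \frac{18672 + 142}{4458 + 7815} - -9259 = \frac{18814}{12273} + 9259 = \frac{113654521}{12273}$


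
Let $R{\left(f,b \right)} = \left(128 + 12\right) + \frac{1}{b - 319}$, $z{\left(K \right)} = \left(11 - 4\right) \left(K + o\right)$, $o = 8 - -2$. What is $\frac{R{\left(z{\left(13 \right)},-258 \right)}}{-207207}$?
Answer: $- \frac{80779}{119558439} \approx -0.00067564$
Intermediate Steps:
$o = 10$ ($o = 8 + 2 = 10$)
$z{\left(K \right)} = 70 + 7 K$ ($z{\left(K \right)} = \left(11 - 4\right) \left(K + 10\right) = 7 \left(10 + K\right) = 70 + 7 K$)
$R{\left(f,b \right)} = 140 + \frac{1}{-319 + b}$
$\frac{R{\left(z{\left(13 \right)},-258 \right)}}{-207207} = \frac{\frac{1}{-319 - 258} \left(-44659 + 140 \left(-258\right)\right)}{-207207} = \frac{-44659 - 36120}{-577} \left(- \frac{1}{207207}\right) = \left(- \frac{1}{577}\right) \left(-80779\right) \left(- \frac{1}{207207}\right) = \frac{80779}{577} \left(- \frac{1}{207207}\right) = - \frac{80779}{119558439}$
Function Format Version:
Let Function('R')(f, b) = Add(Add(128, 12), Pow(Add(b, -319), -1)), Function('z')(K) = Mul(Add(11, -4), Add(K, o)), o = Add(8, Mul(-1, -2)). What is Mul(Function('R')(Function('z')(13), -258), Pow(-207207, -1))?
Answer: Rational(-80779, 119558439) ≈ -0.00067564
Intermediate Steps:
o = 10 (o = Add(8, 2) = 10)
Function('z')(K) = Add(70, Mul(7, K)) (Function('z')(K) = Mul(Add(11, -4), Add(K, 10)) = Mul(7, Add(10, K)) = Add(70, Mul(7, K)))
Function('R')(f, b) = Add(140, Pow(Add(-319, b), -1))
Mul(Function('R')(Function('z')(13), -258), Pow(-207207, -1)) = Mul(Mul(Pow(Add(-319, -258), -1), Add(-44659, Mul(140, -258))), Pow(-207207, -1)) = Mul(Mul(Pow(-577, -1), Add(-44659, -36120)), Rational(-1, 207207)) = Mul(Mul(Rational(-1, 577), -80779), Rational(-1, 207207)) = Mul(Rational(80779, 577), Rational(-1, 207207)) = Rational(-80779, 119558439)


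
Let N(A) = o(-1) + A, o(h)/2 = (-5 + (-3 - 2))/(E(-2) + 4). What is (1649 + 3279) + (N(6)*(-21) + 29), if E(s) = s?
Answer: 5041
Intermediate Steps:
o(h) = -10 (o(h) = 2*((-5 + (-3 - 2))/(-2 + 4)) = 2*((-5 - 5)/2) = 2*(-10*½) = 2*(-5) = -10)
N(A) = -10 + A
(1649 + 3279) + (N(6)*(-21) + 29) = (1649 + 3279) + ((-10 + 6)*(-21) + 29) = 4928 + (-4*(-21) + 29) = 4928 + (84 + 29) = 4928 + 113 = 5041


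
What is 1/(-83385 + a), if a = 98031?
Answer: 1/14646 ≈ 6.8278e-5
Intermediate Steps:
1/(-83385 + a) = 1/(-83385 + 98031) = 1/14646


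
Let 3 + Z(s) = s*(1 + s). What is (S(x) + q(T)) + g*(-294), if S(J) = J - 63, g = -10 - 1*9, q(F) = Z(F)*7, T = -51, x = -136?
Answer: 23216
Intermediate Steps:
Z(s) = -3 + s*(1 + s)
q(F) = -21 + 7*F + 7*F² (q(F) = (-3 + F + F²)*7 = -21 + 7*F + 7*F²)
g = -19 (g = -10 - 9 = -19)
S(J) = -63 + J
(S(x) + q(T)) + g*(-294) = ((-63 - 136) + (-21 + 7*(-51) + 7*(-51)²)) - 19*(-294) = (-199 + (-21 - 357 + 7*2601)) + 5586 = (-199 + (-21 - 357 + 18207)) + 5586 = (-199 + 17829) + 5586 = 17630 + 5586 = 23216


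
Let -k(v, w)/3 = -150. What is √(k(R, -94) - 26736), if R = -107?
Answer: I*√26286 ≈ 162.13*I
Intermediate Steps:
k(v, w) = 450 (k(v, w) = -3*(-150) = 450)
√(k(R, -94) - 26736) = √(450 - 26736) = √(-26286) = I*√26286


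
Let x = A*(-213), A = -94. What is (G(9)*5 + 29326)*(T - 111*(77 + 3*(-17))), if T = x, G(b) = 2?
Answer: 502701696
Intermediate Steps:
x = 20022 (x = -94*(-213) = 20022)
T = 20022
(G(9)*5 + 29326)*(T - 111*(77 + 3*(-17))) = (2*5 + 29326)*(20022 - 111*(77 + 3*(-17))) = (10 + 29326)*(20022 - 111*(77 - 51)) = 29336*(20022 - 111*26) = 29336*(20022 - 2886) = 29336*17136 = 502701696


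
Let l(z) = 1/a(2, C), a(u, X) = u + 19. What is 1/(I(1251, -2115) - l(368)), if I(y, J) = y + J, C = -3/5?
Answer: -21/18145 ≈ -0.0011573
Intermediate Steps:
C = -⅗ (C = -3*⅕ = -⅗ ≈ -0.60000)
a(u, X) = 19 + u
l(z) = 1/21 (l(z) = 1/(19 + 2) = 1/21)
I(y, J) = J + y
1/(I(1251, -2115) - l(368)) = 1/((-2115 + 1251) - 1*1/21) = 1/(-864 - 1/21) = 1/(-18145/21) = -21/18145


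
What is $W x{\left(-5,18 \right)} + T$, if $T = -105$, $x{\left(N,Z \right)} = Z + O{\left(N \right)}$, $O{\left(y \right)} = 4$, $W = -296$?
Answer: $-6617$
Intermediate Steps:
$x{\left(N,Z \right)} = 4 + Z$ ($x{\left(N,Z \right)} = Z + 4 = 4 + Z$)
$W x{\left(-5,18 \right)} + T = - 296 \left(4 + 18\right) - 105 = \left(-296\right) 22 - 105 = -6512 - 105 = -6617$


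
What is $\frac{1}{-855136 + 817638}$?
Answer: $- \frac{1}{37498} \approx -2.6668 \cdot 10^{-5}$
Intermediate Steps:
$\frac{1}{-855136 + 817638} = \frac{1}{-37498} = - \frac{1}{37498}$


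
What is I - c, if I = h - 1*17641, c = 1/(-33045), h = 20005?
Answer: 78118381/33045 ≈ 2364.0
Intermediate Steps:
c = -1/33045 ≈ -3.0262e-5
I = 2364 (I = 20005 - 1*17641 = 20005 - 17641 = 2364)
I - c = 2364 - 1*(-1/33045) = 2364 + 1/33045 = 78118381/33045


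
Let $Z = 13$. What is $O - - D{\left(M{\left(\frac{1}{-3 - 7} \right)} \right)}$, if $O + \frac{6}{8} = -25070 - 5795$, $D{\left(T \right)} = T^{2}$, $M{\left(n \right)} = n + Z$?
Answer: $- \frac{1534967}{50} \approx -30699.0$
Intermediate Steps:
$M{\left(n \right)} = 13 + n$ ($M{\left(n \right)} = n + 13 = 13 + n$)
$O = - \frac{123463}{4}$ ($O = - \frac{3}{4} - 30865 = - \frac{123463}{4} \approx -30866.0$)
$O - - D{\left(M{\left(\frac{1}{-3 - 7} \right)} \right)} = - \frac{123463}{4} - - \left(13 + \frac{1}{-3 - 7}\right)^{2} = - \frac{123463}{4} - - \left(13 + \frac{1}{-10}\right)^{2} = - \frac{123463}{4} - - \left(13 - \frac{1}{10}\right)^{2} = - \frac{123463}{4} - - \left(\frac{129}{10}\right)^{2} = - \frac{123463}{4} - \left(-1\right) \frac{16641}{100} = - \frac{123463}{4} - - \frac{16641}{100} = - \frac{123463}{4} + \frac{16641}{100} = - \frac{1534967}{50}$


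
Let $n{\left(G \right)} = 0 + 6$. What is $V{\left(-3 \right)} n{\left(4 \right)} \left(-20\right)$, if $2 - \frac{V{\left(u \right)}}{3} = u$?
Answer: $-1800$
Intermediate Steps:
$n{\left(G \right)} = 6$
$V{\left(u \right)} = 6 - 3 u$
$V{\left(-3 \right)} n{\left(4 \right)} \left(-20\right) = \left(6 - -9\right) 6 \left(-20\right) = \left(6 + 9\right) 6 \left(-20\right) = 15 \cdot 6 \left(-20\right) = 90 \left(-20\right) = -1800$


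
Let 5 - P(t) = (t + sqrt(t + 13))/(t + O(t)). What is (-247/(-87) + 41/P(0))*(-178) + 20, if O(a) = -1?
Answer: -204519/58 + 3649*sqrt(13)/6 ≈ -1333.4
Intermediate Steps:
P(t) = 5 - (t + sqrt(13 + t))/(-1 + t) (P(t) = 5 - (t + sqrt(t + 13))/(t - 1) = 5 - (t + sqrt(13 + t))/(-1 + t))
(-247/(-87) + 41/P(0))*(-178) + 20 = (-247/(-87) + 41/(((-5 - sqrt(13 + 0) + 4*0)/(-1 + 0))))*(-178) + 20 = (-247*(-1/87) + 41/(((-5 - sqrt(13) + 0)/(-1))))*(-178) + 20 = (247/87 + 41/((-(-5 - sqrt(13)))))*(-178) + 20 = (247/87 + 41/(5 + sqrt(13)))*(-178) + 20 = (-43966/87 - 7298/(5 + sqrt(13))) + 20 = -42226/87 - 7298/(5 + sqrt(13))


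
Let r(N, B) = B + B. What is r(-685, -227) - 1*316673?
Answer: -317127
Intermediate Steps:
r(N, B) = 2*B
r(-685, -227) - 1*316673 = 2*(-227) - 1*316673 = -454 - 316673 = -317127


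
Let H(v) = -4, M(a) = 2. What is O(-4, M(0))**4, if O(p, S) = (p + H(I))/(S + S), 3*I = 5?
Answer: 16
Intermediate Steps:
I = 5/3 (I = (1/3)*5 = 5/3 ≈ 1.6667)
O(p, S) = (-4 + p)/(2*S) (O(p, S) = (p - 4)/(S + S) = (-4 + p)/((2*S)) = (-4 + p)*(1/(2*S)) = (-4 + p)/(2*S))
O(-4, M(0))**4 = ((1/2)*(-4 - 4)/2)**4 = ((1/2)*(1/2)*(-8))**4 = (-2)**4 = 16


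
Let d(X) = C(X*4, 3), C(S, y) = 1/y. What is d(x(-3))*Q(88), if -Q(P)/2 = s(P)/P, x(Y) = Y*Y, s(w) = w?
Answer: -⅔ ≈ -0.66667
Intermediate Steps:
x(Y) = Y²
Q(P) = -2 (Q(P) = -2*P/P = -2*1 = -2)
d(X) = ⅓ (d(X) = 1/3 = ⅓)
d(x(-3))*Q(88) = (⅓)*(-2) = -⅔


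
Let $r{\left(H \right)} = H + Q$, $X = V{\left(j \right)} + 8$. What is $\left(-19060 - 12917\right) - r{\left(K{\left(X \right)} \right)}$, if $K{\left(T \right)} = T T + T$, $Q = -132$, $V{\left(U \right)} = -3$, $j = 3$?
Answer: $-31875$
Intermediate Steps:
$X = 5$ ($X = -3 + 8 = 5$)
$K{\left(T \right)} = T + T^{2}$ ($K{\left(T \right)} = T^{2} + T = T + T^{2}$)
$r{\left(H \right)} = -132 + H$ ($r{\left(H \right)} = H - 132 = -132 + H$)
$\left(-19060 - 12917\right) - r{\left(K{\left(X \right)} \right)} = \left(-19060 - 12917\right) - \left(-132 + 5 \left(1 + 5\right)\right) = -31977 - \left(-132 + 5 \cdot 6\right) = -31977 - \left(-132 + 30\right) = -31977 - -102 = -31977 + 102 = -31875$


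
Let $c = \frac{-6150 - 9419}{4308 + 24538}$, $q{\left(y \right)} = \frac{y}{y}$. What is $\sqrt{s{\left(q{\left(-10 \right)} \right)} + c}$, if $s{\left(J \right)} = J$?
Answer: $\frac{\sqrt{382988342}}{28846} \approx 0.67843$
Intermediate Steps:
$q{\left(y \right)} = 1$
$c = - \frac{15569}{28846} \approx -0.53973$
$\sqrt{s{\left(q{\left(-10 \right)} \right)} + c} = \sqrt{1 - \frac{15569}{28846}} = \sqrt{\frac{13277}{28846}} = \frac{\sqrt{382988342}}{28846}$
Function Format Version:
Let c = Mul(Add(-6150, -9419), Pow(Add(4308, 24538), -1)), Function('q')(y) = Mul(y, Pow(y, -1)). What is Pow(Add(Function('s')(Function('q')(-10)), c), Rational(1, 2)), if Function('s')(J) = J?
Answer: Mul(Rational(1, 28846), Pow(382988342, Rational(1, 2))) ≈ 0.67843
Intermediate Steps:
Function('q')(y) = 1
c = Rational(-15569, 28846) (c = Mul(-15569, Pow(28846, -1)) = Mul(-15569, Rational(1, 28846)) = Rational(-15569, 28846) ≈ -0.53973)
Pow(Add(Function('s')(Function('q')(-10)), c), Rational(1, 2)) = Pow(Add(1, Rational(-15569, 28846)), Rational(1, 2)) = Pow(Rational(13277, 28846), Rational(1, 2)) = Mul(Rational(1, 28846), Pow(382988342, Rational(1, 2)))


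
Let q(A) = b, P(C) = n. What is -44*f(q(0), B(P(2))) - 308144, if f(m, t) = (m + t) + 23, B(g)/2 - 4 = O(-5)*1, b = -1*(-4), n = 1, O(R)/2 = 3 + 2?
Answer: -310564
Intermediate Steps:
O(R) = 10 (O(R) = 2*(3 + 2) = 2*5 = 10)
P(C) = 1
b = 4
B(g) = 28 (B(g) = 8 + 2*(10*1) = 8 + 2*10 = 8 + 20 = 28)
q(A) = 4
f(m, t) = 23 + m + t
-44*f(q(0), B(P(2))) - 308144 = -44*(23 + 4 + 28) - 308144 = -44*55 - 308144 = -2420 - 308144 = -310564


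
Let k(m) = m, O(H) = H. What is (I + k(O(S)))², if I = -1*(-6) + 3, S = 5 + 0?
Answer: 196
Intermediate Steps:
S = 5
I = 9 (I = 6 + 3 = 9)
(I + k(O(S)))² = (9 + 5)² = 14² = 196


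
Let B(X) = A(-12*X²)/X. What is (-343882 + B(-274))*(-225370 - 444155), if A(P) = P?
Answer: 228036197850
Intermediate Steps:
B(X) = -12*X (B(X) = (-12*X²)/X = -12*X)
(-343882 + B(-274))*(-225370 - 444155) = (-343882 - 12*(-274))*(-225370 - 444155) = (-343882 + 3288)*(-669525) = -340594*(-669525) = 228036197850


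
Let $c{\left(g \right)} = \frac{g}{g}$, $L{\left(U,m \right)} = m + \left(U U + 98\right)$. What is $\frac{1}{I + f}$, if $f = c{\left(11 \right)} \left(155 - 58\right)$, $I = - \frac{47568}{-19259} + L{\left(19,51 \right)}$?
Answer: $\frac{19259}{11737781} \approx 0.0016408$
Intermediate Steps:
$L{\left(U,m \right)} = 98 + m + U^{2}$ ($L{\left(U,m \right)} = m + \left(U^{2} + 98\right) = m + \left(98 + U^{2}\right) = 98 + m + U^{2}$)
$c{\left(g \right)} = 1$
$I = \frac{9869658}{19259}$ ($I = - \frac{47568}{-19259} + \left(98 + 51 + 19^{2}\right) = \left(-47568\right) \left(- \frac{1}{19259}\right) + \left(98 + 51 + 361\right) = \frac{47568}{19259} + 510 = \frac{9869658}{19259} \approx 512.47$)
$f = 97$ ($f = 1 \left(155 - 58\right) = 1 \cdot 97 = 97$)
$\frac{1}{I + f} = \frac{1}{\frac{9869658}{19259} + 97} = \frac{1}{\frac{11737781}{19259}} = \frac{19259}{11737781}$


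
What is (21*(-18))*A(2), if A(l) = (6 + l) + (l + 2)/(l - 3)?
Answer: -1512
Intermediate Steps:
A(l) = 6 + l + (2 + l)/(-3 + l) (A(l) = (6 + l) + (2 + l)/(-3 + l) = 6 + l + (2 + l)/(-3 + l))
(21*(-18))*A(2) = (21*(-18))*((-16 + 2² + 4*2)/(-3 + 2)) = -378*(-16 + 4 + 8)/(-1) = -(-378)*(-4) = -378*4 = -1512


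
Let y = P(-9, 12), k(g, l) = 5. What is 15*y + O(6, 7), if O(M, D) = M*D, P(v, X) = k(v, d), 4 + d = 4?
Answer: 117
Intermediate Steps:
d = 0 (d = -4 + 4 = 0)
P(v, X) = 5
O(M, D) = D*M
y = 5
15*y + O(6, 7) = 15*5 + 7*6 = 75 + 42 = 117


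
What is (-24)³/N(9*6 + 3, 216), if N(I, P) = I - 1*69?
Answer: 1152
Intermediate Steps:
N(I, P) = -69 + I (N(I, P) = I - 69 = -69 + I)
(-24)³/N(9*6 + 3, 216) = (-24)³/(-69 + (9*6 + 3)) = -13824/(-69 + (54 + 3)) = -13824/(-69 + 57) = -13824/(-12) = -13824*(-1/12) = 1152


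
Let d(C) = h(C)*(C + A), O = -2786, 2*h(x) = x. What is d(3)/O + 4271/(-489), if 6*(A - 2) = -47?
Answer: -47587711/5449416 ≈ -8.7326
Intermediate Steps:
A = -35/6 (A = 2 + (1/6)*(-47) = 2 - 47/6 = -35/6 ≈ -5.8333)
h(x) = x/2
d(C) = C*(-35/6 + C)/2 (d(C) = (C/2)*(C - 35/6) = (C/2)*(-35/6 + C) = C*(-35/6 + C)/2)
d(3)/O + 4271/(-489) = ((1/12)*3*(-35 + 6*3))/(-2786) + 4271/(-489) = ((1/12)*3*(-35 + 18))*(-1/2786) + 4271*(-1/489) = ((1/12)*3*(-17))*(-1/2786) - 4271/489 = -17/4*(-1/2786) - 4271/489 = 17/11144 - 4271/489 = -47587711/5449416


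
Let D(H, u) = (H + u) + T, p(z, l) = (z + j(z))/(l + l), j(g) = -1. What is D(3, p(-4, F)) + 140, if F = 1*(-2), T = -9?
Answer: 541/4 ≈ 135.25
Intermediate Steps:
F = -2
p(z, l) = (-1 + z)/(2*l) (p(z, l) = (z - 1)/(l + l) = (-1 + z)/((2*l)) = (-1 + z)*(1/(2*l)) = (-1 + z)/(2*l))
D(H, u) = -9 + H + u (D(H, u) = (H + u) - 9 = -9 + H + u)
D(3, p(-4, F)) + 140 = (-9 + 3 + (1/2)*(-1 - 4)/(-2)) + 140 = (-9 + 3 + (1/2)*(-1/2)*(-5)) + 140 = (-9 + 3 + 5/4) + 140 = -19/4 + 140 = 541/4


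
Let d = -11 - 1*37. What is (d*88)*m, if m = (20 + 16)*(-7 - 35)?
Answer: 6386688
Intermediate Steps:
m = -1512 (m = 36*(-42) = -1512)
d = -48 (d = -11 - 37 = -48)
(d*88)*m = -48*88*(-1512) = -4224*(-1512) = 6386688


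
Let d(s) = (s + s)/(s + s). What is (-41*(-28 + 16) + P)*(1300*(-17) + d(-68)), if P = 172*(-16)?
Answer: 49943740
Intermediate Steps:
P = -2752
d(s) = 1 (d(s) = (2*s)/((2*s)) = (2*s)*(1/(2*s)) = 1)
(-41*(-28 + 16) + P)*(1300*(-17) + d(-68)) = (-41*(-28 + 16) - 2752)*(1300*(-17) + 1) = (-41*(-12) - 2752)*(-22100 + 1) = (492 - 2752)*(-22099) = -2260*(-22099) = 49943740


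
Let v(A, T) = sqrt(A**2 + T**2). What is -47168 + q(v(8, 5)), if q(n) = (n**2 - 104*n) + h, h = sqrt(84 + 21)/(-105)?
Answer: -47079 - 104*sqrt(89) - sqrt(105)/105 ≈ -48060.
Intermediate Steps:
h = -sqrt(105)/105 (h = sqrt(105)*(-1/105) = -sqrt(105)/105 ≈ -0.097590)
q(n) = n**2 - 104*n - sqrt(105)/105 (q(n) = (n**2 - 104*n) - sqrt(105)/105 = n**2 - 104*n - sqrt(105)/105)
-47168 + q(v(8, 5)) = -47168 + ((sqrt(8**2 + 5**2))**2 - 104*sqrt(8**2 + 5**2) - sqrt(105)/105) = -47168 + ((sqrt(64 + 25))**2 - 104*sqrt(64 + 25) - sqrt(105)/105) = -47168 + ((sqrt(89))**2 - 104*sqrt(89) - sqrt(105)/105) = -47168 + (89 - 104*sqrt(89) - sqrt(105)/105) = -47079 - 104*sqrt(89) - sqrt(105)/105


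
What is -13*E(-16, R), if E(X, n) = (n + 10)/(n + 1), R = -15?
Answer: -65/14 ≈ -4.6429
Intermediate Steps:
E(X, n) = (10 + n)/(1 + n)
-13*E(-16, R) = -13*(10 - 15)/(1 - 15) = -13*(-5)/(-14) = -(-13)*(-5)/14 = -13*5/14 = -65/14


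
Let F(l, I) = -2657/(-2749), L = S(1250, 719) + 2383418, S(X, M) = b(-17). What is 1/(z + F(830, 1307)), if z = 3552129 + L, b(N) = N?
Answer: 2749/16316774627 ≈ 1.6848e-7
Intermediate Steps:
S(X, M) = -17
L = 2383401 (L = -17 + 2383418 = 2383401)
F(l, I) = 2657/2749 (F(l, I) = -2657*(-1/2749) = 2657/2749)
z = 5935530 (z = 3552129 + 2383401 = 5935530)
1/(z + F(830, 1307)) = 1/(5935530 + 2657/2749) = 1/(16316774627/2749) = 2749/16316774627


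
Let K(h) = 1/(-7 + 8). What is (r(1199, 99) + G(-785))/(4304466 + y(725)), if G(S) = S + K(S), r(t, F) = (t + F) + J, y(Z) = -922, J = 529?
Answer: 149/614792 ≈ 0.00024236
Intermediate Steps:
r(t, F) = 529 + F + t (r(t, F) = (t + F) + 529 = (F + t) + 529 = 529 + F + t)
K(h) = 1 (K(h) = 1/1 = 1)
G(S) = 1 + S (G(S) = S + 1 = 1 + S)
(r(1199, 99) + G(-785))/(4304466 + y(725)) = ((529 + 99 + 1199) + (1 - 785))/(4304466 - 922) = (1827 - 784)/4303544 = 1043*(1/4303544) = 149/614792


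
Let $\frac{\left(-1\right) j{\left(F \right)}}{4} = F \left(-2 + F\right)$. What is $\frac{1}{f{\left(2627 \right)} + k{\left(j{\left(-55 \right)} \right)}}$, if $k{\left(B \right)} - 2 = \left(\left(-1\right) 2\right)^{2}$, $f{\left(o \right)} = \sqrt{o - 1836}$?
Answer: $- \frac{6}{755} + \frac{\sqrt{791}}{755} \approx 0.029304$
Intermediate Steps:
$j{\left(F \right)} = - 4 F \left(-2 + F\right)$
$f{\left(o \right)} = \sqrt{-1836 + o}$
$k{\left(B \right)} = 6$ ($k{\left(B \right)} = 2 + \left(\left(-1\right) 2\right)^{2} = 2 + \left(-2\right)^{2} = 2 + 4 = 6$)
$\frac{1}{f{\left(2627 \right)} + k{\left(j{\left(-55 \right)} \right)}} = \frac{1}{\sqrt{-1836 + 2627} + 6} = \frac{1}{\sqrt{791} + 6} = \frac{1}{6 + \sqrt{791}}$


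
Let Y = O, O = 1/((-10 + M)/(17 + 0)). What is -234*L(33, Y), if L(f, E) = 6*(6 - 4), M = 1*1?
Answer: -2808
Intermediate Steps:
M = 1
O = -17/9 (O = 1/((-10 + 1)/(17 + 0)) = 1/(-9/17) = -17/9 ≈ -1.8889)
Y = -17/9 ≈ -1.8889
L(f, E) = 12 (L(f, E) = 6*2 = 12)
-234*L(33, Y) = -234*12 = -2808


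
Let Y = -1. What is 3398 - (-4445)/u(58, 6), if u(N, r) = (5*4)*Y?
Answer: 12703/4 ≈ 3175.8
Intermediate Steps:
u(N, r) = -20 (u(N, r) = (5*4)*(-1) = 20*(-1) = -20)
3398 - (-4445)/u(58, 6) = 3398 - (-4445)/(-20) = 3398 - (-4445)*(-1)/20 = 3398 - 1*889/4 = 3398 - 889/4 = 12703/4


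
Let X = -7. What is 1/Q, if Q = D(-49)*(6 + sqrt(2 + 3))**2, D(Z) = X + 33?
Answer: 41/24986 - 6*sqrt(5)/12493 ≈ 0.00056701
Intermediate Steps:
D(Z) = 26 (D(Z) = -7 + 33 = 26)
Q = 26*(6 + sqrt(5))**2 (Q = 26*(6 + sqrt(2 + 3))**2 = 26*(6 + sqrt(5))**2 ≈ 1763.7)
1/Q = 1/(1066 + 312*sqrt(5))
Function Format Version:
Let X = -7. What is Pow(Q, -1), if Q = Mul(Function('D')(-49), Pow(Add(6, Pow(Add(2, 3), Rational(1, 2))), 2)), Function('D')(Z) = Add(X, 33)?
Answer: Add(Rational(41, 24986), Mul(Rational(-6, 12493), Pow(5, Rational(1, 2)))) ≈ 0.00056701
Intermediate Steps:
Function('D')(Z) = 26 (Function('D')(Z) = Add(-7, 33) = 26)
Q = Mul(26, Pow(Add(6, Pow(5, Rational(1, 2))), 2)) (Q = Mul(26, Pow(Add(6, Pow(Add(2, 3), Rational(1, 2))), 2)) = Mul(26, Pow(Add(6, Pow(5, Rational(1, 2))), 2)) ≈ 1763.7)
Pow(Q, -1) = Pow(Add(1066, Mul(312, Pow(5, Rational(1, 2)))), -1)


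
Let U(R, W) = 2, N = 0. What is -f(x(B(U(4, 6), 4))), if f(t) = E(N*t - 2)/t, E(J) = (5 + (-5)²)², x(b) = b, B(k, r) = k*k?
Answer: -225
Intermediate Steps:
B(k, r) = k²
E(J) = 900 (E(J) = (5 + 25)² = 30² = 900)
f(t) = 900/t
-f(x(B(U(4, 6), 4))) = -900/(2²) = -900/4 = -1*225 = -225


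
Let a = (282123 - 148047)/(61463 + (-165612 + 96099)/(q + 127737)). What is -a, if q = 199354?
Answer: -378060801/173309695 ≈ -2.1814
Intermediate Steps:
a = 378060801/173309695 (a = (282123 - 148047)/(61463 + (-165612 + 96099)/(199354 + 127737)) = 134076/(61463 - 69513/327091) = 134076/(61463 - 69513*1/327091) = 134076/(61463 - 2397/11279) = 134076/(693238780/11279) = 134076*(11279/693238780) = 378060801/173309695 ≈ 2.1814)
-a = -1*378060801/173309695 = -378060801/173309695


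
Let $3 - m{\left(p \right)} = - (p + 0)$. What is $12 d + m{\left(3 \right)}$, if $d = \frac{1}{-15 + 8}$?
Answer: $\frac{30}{7} \approx 4.2857$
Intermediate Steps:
$m{\left(p \right)} = 3 + p$ ($m{\left(p \right)} = 3 - - (p + 0) = 3 - - p = 3 + p$)
$d = - \frac{1}{7}$ ($d = \frac{1}{-7} = - \frac{1}{7} \approx -0.14286$)
$12 d + m{\left(3 \right)} = 12 \left(- \frac{1}{7}\right) + \left(3 + 3\right) = - \frac{12}{7} + 6 = \frac{30}{7}$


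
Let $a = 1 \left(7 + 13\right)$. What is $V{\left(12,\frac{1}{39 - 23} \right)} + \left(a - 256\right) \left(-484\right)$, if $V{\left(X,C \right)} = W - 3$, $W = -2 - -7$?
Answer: $114226$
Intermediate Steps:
$a = 20$ ($a = 1 \cdot 20 = 20$)
$W = 5$ ($W = -2 + 7 = 5$)
$V{\left(X,C \right)} = 2$ ($V{\left(X,C \right)} = 5 - 3 = 2$)
$V{\left(12,\frac{1}{39 - 23} \right)} + \left(a - 256\right) \left(-484\right) = 2 + \left(20 - 256\right) \left(-484\right) = 2 - -114224 = 2 + 114224 = 114226$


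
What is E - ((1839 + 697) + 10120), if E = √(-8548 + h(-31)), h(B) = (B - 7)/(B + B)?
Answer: -12656 + 3*I*√912671/31 ≈ -12656.0 + 92.452*I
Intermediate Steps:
h(B) = (-7 + B)/(2*B) (h(B) = (-7 + B)/((2*B)) = (-7 + B)*(1/(2*B)) = (-7 + B)/(2*B))
E = 3*I*√912671/31 (E = √(-8548 + (½)*(-7 - 31)/(-31)) = √(-8548 + (½)*(-1/31)*(-38)) = √(-8548 + 19/31) = √(-264969/31) = 3*I*√912671/31 ≈ 92.452*I)
E - ((1839 + 697) + 10120) = 3*I*√912671/31 - ((1839 + 697) + 10120) = 3*I*√912671/31 - (2536 + 10120) = 3*I*√912671/31 - 1*12656 = 3*I*√912671/31 - 12656 = -12656 + 3*I*√912671/31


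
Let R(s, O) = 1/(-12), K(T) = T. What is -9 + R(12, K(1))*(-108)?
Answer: 0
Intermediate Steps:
R(s, O) = -1/12
-9 + R(12, K(1))*(-108) = -9 - 1/12*(-108) = -9 + 9 = 0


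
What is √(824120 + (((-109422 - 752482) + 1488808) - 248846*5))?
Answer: √206794 ≈ 454.75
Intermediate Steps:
√(824120 + (((-109422 - 752482) + 1488808) - 248846*5)) = √(824120 + ((-861904 + 1488808) - 1244230)) = √(824120 + (626904 - 1244230)) = √(824120 - 617326) = √206794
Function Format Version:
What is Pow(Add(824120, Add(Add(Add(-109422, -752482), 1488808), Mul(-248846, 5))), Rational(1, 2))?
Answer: Pow(206794, Rational(1, 2)) ≈ 454.75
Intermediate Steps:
Pow(Add(824120, Add(Add(Add(-109422, -752482), 1488808), Mul(-248846, 5))), Rational(1, 2)) = Pow(Add(824120, Add(Add(-861904, 1488808), -1244230)), Rational(1, 2)) = Pow(Add(824120, Add(626904, -1244230)), Rational(1, 2)) = Pow(Add(824120, -617326), Rational(1, 2)) = Pow(206794, Rational(1, 2))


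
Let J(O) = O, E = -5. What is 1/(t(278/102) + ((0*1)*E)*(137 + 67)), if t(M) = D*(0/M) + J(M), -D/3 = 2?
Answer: 51/139 ≈ 0.36691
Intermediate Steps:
D = -6 (D = -3*2 = -6)
t(M) = M (t(M) = -0/M + M = -6*0 + M = 0 + M = M)
1/(t(278/102) + ((0*1)*E)*(137 + 67)) = 1/(278/102 + ((0*1)*(-5))*(137 + 67)) = 1/(278*(1/102) + (0*(-5))*204) = 1/(139/51 + 0*204) = 1/(139/51 + 0) = 1/(139/51) = 51/139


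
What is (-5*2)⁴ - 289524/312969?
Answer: 1043133492/104323 ≈ 9999.1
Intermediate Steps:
(-5*2)⁴ - 289524/312969 = (-10)⁴ - 289524/312969 = 10000 - 1*96508/104323 = 10000 - 96508/104323 = 1043133492/104323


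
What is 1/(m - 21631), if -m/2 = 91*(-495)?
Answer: 1/68459 ≈ 1.4607e-5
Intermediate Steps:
m = 90090 (m = -182*(-495) = -2*(-45045) = 90090)
1/(m - 21631) = 1/(90090 - 21631) = 1/68459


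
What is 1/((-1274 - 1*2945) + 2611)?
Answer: -1/1608 ≈ -0.00062189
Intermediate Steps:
1/((-1274 - 1*2945) + 2611) = 1/((-1274 - 2945) + 2611) = 1/(-4219 + 2611) = 1/(-1608) = -1/1608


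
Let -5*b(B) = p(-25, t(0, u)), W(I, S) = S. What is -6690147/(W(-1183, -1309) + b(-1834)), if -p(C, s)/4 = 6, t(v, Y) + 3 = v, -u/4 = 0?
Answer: 33450735/6521 ≈ 5129.7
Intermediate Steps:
u = 0 (u = -4*0 = 0)
t(v, Y) = -3 + v
p(C, s) = -24 (p(C, s) = -4*6 = -24)
b(B) = 24/5 (b(B) = -⅕*(-24) = 24/5)
-6690147/(W(-1183, -1309) + b(-1834)) = -6690147/(-1309 + 24/5) = -6690147/(-6521/5) = -6690147*(-5/6521) = 33450735/6521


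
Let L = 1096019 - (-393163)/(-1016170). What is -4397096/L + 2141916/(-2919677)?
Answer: -1402839300457962092/295614969550639669 ≈ -4.7455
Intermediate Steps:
L = 1113741234067/1016170 (L = 1096019 - (-393163)*(-1)/1016170 = 1096019 - 1*393163/1016170 = 1096019 - 393163/1016170 = 1113741234067/1016170 ≈ 1.0960e+6)
-4397096/L + 2141916/(-2919677) = -4397096/1113741234067/1016170 + 2141916/(-2919677) = -4397096*1016170/1113741234067 + 2141916*(-1/2919677) = -406199731120/101249203097 - 2141916/2919677 = -1402839300457962092/295614969550639669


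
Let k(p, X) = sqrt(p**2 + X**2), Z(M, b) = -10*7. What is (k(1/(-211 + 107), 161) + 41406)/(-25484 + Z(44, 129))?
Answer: -6901/4259 - sqrt(280361537)/2657616 ≈ -1.6266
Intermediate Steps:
Z(M, b) = -70
k(p, X) = sqrt(X**2 + p**2)
(k(1/(-211 + 107), 161) + 41406)/(-25484 + Z(44, 129)) = (sqrt(161**2 + (1/(-211 + 107))**2) + 41406)/(-25484 - 70) = (sqrt(25921 + (1/(-104))**2) + 41406)/(-25554) = (sqrt(25921 + (-1/104)**2) + 41406)*(-1/25554) = (sqrt(25921 + 1/10816) + 41406)*(-1/25554) = (sqrt(280361537/10816) + 41406)*(-1/25554) = (sqrt(280361537)/104 + 41406)*(-1/25554) = (41406 + sqrt(280361537)/104)*(-1/25554) = -6901/4259 - sqrt(280361537)/2657616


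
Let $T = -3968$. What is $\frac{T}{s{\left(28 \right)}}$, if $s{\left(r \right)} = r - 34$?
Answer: $\frac{1984}{3} \approx 661.33$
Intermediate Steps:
$s{\left(r \right)} = -34 + r$
$\frac{T}{s{\left(28 \right)}} = - \frac{3968}{-34 + 28} = - \frac{3968}{-6} = \left(-3968\right) \left(- \frac{1}{6}\right) = \frac{1984}{3}$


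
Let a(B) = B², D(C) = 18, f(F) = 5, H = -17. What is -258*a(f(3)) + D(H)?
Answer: -6432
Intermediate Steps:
-258*a(f(3)) + D(H) = -258*5² + 18 = -258*25 + 18 = -6450 + 18 = -6432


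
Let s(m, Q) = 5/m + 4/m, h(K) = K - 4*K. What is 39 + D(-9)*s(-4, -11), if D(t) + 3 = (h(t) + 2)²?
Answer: -3693/2 ≈ -1846.5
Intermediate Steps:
h(K) = -3*K
s(m, Q) = 9/m
D(t) = -3 + (2 - 3*t)² (D(t) = -3 + (-3*t + 2)² = -3 + (2 - 3*t)²)
39 + D(-9)*s(-4, -11) = 39 + (-3 + (-2 + 3*(-9))²)*(9/(-4)) = 39 + (-3 + (-2 - 27)²)*(9*(-¼)) = 39 + (-3 + (-29)²)*(-9/4) = 39 + (-3 + 841)*(-9/4) = 39 + 838*(-9/4) = 39 - 3771/2 = -3693/2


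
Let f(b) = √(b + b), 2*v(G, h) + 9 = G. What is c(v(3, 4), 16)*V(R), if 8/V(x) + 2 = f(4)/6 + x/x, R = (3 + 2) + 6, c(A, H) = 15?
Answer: -1080/7 - 360*√2/7 ≈ -227.02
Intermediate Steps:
v(G, h) = -9/2 + G/2
f(b) = √2*√b (f(b) = √(2*b) = √2*√b)
R = 11 (R = 5 + 6 = 11)
V(x) = 8/(-1 + √2/3) (V(x) = 8/(-2 + ((√2*√4)/6 + x/x)) = 8/(-2 + ((√2*2)*(⅙) + 1)) = 8/(-2 + ((2*√2)*(⅙) + 1)) = 8/(-2 + (√2/3 + 1)) = 8/(-2 + (1 + √2/3)) = 8/(-1 + √2/3))
c(v(3, 4), 16)*V(R) = 15*(-72/7 - 24*√2/7) = -1080/7 - 360*√2/7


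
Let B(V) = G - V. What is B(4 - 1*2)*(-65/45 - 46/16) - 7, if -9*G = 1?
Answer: 1373/648 ≈ 2.1188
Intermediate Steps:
G = -⅑ (G = -⅑*1 = -⅑ ≈ -0.11111)
B(V) = -⅑ - V
B(4 - 1*2)*(-65/45 - 46/16) - 7 = (-⅑ - (4 - 1*2))*(-65/45 - 46/16) - 7 = (-⅑ - (4 - 2))*(-65*1/45 - 46*1/16) - 7 = (-⅑ - 1*2)*(-13/9 - 23/8) - 7 = (-⅑ - 2)*(-311/72) - 7 = -19/9*(-311/72) - 7 = 5909/648 - 7 = 1373/648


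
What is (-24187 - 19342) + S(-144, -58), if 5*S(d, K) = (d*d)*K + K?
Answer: -1420391/5 ≈ -2.8408e+5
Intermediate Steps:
S(d, K) = K/5 + K*d²/5 (S(d, K) = ((d*d)*K + K)/5 = (d²*K + K)/5 = (K*d² + K)/5 = (K + K*d²)/5 = K/5 + K*d²/5)
(-24187 - 19342) + S(-144, -58) = (-24187 - 19342) + (⅕)*(-58)*(1 + (-144)²) = -43529 + (⅕)*(-58)*(1 + 20736) = -43529 + (⅕)*(-58)*20737 = -43529 - 1202746/5 = -1420391/5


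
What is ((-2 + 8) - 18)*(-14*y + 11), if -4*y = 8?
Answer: -468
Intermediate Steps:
y = -2 (y = -¼*8 = -2)
((-2 + 8) - 18)*(-14*y + 11) = ((-2 + 8) - 18)*(-14*(-2) + 11) = (6 - 18)*(28 + 11) = -12*39 = -468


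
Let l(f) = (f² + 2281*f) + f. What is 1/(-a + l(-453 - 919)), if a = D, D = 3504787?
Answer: -1/4753307 ≈ -2.1038e-7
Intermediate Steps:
l(f) = f² + 2282*f
a = 3504787
1/(-a + l(-453 - 919)) = 1/(-1*3504787 + (-453 - 919)*(2282 + (-453 - 919))) = 1/(-3504787 - 1372*(2282 - 1372)) = 1/(-3504787 - 1372*910) = 1/(-3504787 - 1248520) = 1/(-4753307) = -1/4753307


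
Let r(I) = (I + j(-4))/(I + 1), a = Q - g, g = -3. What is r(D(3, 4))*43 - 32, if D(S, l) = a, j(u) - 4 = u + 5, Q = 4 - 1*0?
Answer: 65/2 ≈ 32.500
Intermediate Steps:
Q = 4 (Q = 4 + 0 = 4)
j(u) = 9 + u (j(u) = 4 + (u + 5) = 4 + (5 + u) = 9 + u)
a = 7 (a = 4 - 1*(-3) = 4 + 3 = 7)
D(S, l) = 7
r(I) = (5 + I)/(1 + I) (r(I) = (I + (9 - 4))/(I + 1) = (I + 5)/(1 + I) = (5 + I)/(1 + I))
r(D(3, 4))*43 - 32 = ((5 + 7)/(1 + 7))*43 - 32 = (12/8)*43 - 32 = ((⅛)*12)*43 - 32 = (3/2)*43 - 32 = 129/2 - 32 = 65/2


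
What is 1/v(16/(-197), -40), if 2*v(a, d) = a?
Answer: -197/8 ≈ -24.625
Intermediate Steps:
v(a, d) = a/2
1/v(16/(-197), -40) = 1/((16/(-197))/2) = 1/((16*(-1/197))/2) = 1/((1/2)*(-16/197)) = 1/(-8/197) = -197/8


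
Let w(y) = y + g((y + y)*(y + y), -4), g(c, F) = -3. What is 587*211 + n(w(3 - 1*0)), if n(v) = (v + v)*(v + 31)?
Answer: 123857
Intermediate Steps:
w(y) = -3 + y (w(y) = y - 3 = -3 + y)
n(v) = 2*v*(31 + v) (n(v) = (2*v)*(31 + v) = 2*v*(31 + v))
587*211 + n(w(3 - 1*0)) = 587*211 + 2*(-3 + (3 - 1*0))*(31 + (-3 + (3 - 1*0))) = 123857 + 2*(-3 + (3 + 0))*(31 + (-3 + (3 + 0))) = 123857 + 2*(-3 + 3)*(31 + (-3 + 3)) = 123857 + 2*0*(31 + 0) = 123857 + 2*0*31 = 123857 + 0 = 123857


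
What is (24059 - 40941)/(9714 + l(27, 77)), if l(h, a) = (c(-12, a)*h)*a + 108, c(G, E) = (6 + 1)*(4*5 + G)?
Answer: -8441/63123 ≈ -0.13372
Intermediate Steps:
c(G, E) = 140 + 7*G (c(G, E) = 7*(20 + G) = 140 + 7*G)
l(h, a) = 108 + 56*a*h (l(h, a) = ((140 + 7*(-12))*h)*a + 108 = ((140 - 84)*h)*a + 108 = (56*h)*a + 108 = 56*a*h + 108 = 108 + 56*a*h)
(24059 - 40941)/(9714 + l(27, 77)) = (24059 - 40941)/(9714 + (108 + 56*77*27)) = -16882/(9714 + (108 + 116424)) = -16882/(9714 + 116532) = -16882/126246 = -16882*1/126246 = -8441/63123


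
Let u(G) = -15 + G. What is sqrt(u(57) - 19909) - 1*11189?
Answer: -11189 + I*sqrt(19867) ≈ -11189.0 + 140.95*I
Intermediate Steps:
sqrt(u(57) - 19909) - 1*11189 = sqrt((-15 + 57) - 19909) - 1*11189 = sqrt(42 - 19909) - 11189 = sqrt(-19867) - 11189 = I*sqrt(19867) - 11189 = -11189 + I*sqrt(19867)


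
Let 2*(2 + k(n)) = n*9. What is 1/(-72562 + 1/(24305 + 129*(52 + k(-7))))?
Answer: -53383/3873577244 ≈ -1.3781e-5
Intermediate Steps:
k(n) = -2 + 9*n/2 (k(n) = -2 + (n*9)/2 = -2 + (9*n)/2 = -2 + 9*n/2)
1/(-72562 + 1/(24305 + 129*(52 + k(-7)))) = 1/(-72562 + 1/(24305 + 129*(52 + (-2 + (9/2)*(-7))))) = 1/(-72562 + 1/(24305 + 129*(52 + (-2 - 63/2)))) = 1/(-72562 + 1/(24305 + 129*(52 - 67/2))) = 1/(-72562 + 1/(24305 + 129*(37/2))) = 1/(-72562 + 1/(24305 + 4773/2)) = 1/(-72562 + 1/(53383/2)) = 1/(-72562 + 2/53383) = 1/(-3873577244/53383) = -53383/3873577244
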